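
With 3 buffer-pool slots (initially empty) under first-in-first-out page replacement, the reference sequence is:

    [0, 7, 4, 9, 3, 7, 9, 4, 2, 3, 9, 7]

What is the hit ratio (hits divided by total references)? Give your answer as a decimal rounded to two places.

0.08

0 -> fault, frames [0]
7 -> fault, frames [0, 7]
4 -> fault, frames [0, 7, 4]
9 -> fault, evict 0, frames [7, 4, 9]
3 -> fault, evict 7, frames [4, 9, 3]
7 -> fault, evict 4, frames [9, 3, 7]
9 -> hit
4 -> fault, evict 9, frames [3, 7, 4]
2 -> fault, evict 3, frames [7, 4, 2]
3 -> fault, evict 7, frames [4, 2, 3]
9 -> fault, evict 4, frames [2, 3, 9]
7 -> fault, evict 2, frames [3, 9, 7]
Hits: 1 of 12 references → 1/12 = 0.0833.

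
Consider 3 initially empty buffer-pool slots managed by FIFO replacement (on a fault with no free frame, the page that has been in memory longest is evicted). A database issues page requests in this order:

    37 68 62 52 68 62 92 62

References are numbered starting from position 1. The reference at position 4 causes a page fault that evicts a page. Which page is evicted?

pos 1: 37 → miss, frames (37)
pos 2: 68 → miss, frames (37 68)
pos 3: 62 → miss, frames (37 68 62)
pos 4: 52 → miss, evict 37, frames (68 62 52)
At position 4, page 37 is evicted.

37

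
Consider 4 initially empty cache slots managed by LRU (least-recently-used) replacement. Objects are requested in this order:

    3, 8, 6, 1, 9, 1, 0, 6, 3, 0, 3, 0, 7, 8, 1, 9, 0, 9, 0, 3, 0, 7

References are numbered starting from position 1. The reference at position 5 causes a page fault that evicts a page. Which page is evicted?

3

pos 1: 3 → miss, frames [3]
pos 2: 8 → miss, frames [3, 8]
pos 3: 6 → miss, frames [3, 8, 6]
pos 4: 1 → miss, frames [3, 8, 6, 1]
pos 5: 9 → miss, evict 3, frames [8, 6, 1, 9]
At position 5, page 3 is evicted.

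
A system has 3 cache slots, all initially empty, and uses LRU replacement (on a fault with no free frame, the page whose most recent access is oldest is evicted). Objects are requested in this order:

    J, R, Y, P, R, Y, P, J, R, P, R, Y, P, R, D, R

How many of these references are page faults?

8

J → miss, frames [J]
R → miss, frames [J, R]
Y → miss, frames [J, R, Y]
P → miss, evict J, frames [R, Y, P]
R → hit
Y → hit
P → hit
J → miss, evict R, frames [Y, P, J]
R → miss, evict Y, frames [P, J, R]
P → hit
R → hit
Y → miss, evict J, frames [P, R, Y]
P → hit
R → hit
D → miss, evict Y, frames [P, R, D]
R → hit
Page faults: 8.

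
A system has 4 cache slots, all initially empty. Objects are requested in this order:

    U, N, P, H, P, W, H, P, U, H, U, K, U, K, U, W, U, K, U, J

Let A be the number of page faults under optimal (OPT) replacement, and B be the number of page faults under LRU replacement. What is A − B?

-2

Under OPT: F F F F . F . . . . . F . . . . . . . F → 7 faults.
Under LRU: F F F F . F . . F . . F . . . F . . . F → 9 faults.
A − B = 7 − 9 = -2.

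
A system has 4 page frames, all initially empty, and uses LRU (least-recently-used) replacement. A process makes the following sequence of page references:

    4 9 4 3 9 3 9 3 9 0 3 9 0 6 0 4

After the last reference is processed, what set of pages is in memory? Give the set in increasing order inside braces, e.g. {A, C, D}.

{0, 4, 6, 9}

4 → fault, frames {4}
9 → fault, frames {4,9}
4 → hit
3 → fault, frames {9,4,3}
9 → hit
3 → hit
9 → hit
3 → hit
9 → hit
0 → fault, frames {4,3,9,0}
3 → hit
9 → hit
0 → hit
6 → fault, evict 4, frames {3,9,0,6}
0 → hit
4 → fault, evict 3, frames {9,6,0,4}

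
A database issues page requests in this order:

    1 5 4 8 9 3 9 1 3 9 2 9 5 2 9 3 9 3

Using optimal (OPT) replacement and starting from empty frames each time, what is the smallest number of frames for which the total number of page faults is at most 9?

3

f=1: 18 faults
f=2: 12 faults
f=3: 9 faults
f=4: 7 faults
f=5: 7 faults
f=6: 7 faults
f=7: 7 faults
Smallest f with faults ≤ 9 is 3.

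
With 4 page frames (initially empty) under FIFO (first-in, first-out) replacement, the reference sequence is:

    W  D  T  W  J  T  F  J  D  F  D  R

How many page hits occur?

6

W -> miss, frames [W]
D -> miss, frames [W, D]
T -> miss, frames [W, D, T]
W -> hit
J -> miss, frames [W, D, T, J]
T -> hit
F -> miss, evict W, frames [D, T, J, F]
J -> hit
D -> hit
F -> hit
D -> hit
R -> miss, evict D, frames [T, J, F, R]
Hits: 6.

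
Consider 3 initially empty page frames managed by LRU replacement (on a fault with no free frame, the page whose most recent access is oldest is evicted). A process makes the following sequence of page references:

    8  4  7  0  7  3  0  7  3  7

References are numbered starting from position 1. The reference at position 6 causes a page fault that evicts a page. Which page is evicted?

4

pos 1: 8 -> miss, frames {8}
pos 2: 4 -> miss, frames {8,4}
pos 3: 7 -> miss, frames {8,4,7}
pos 4: 0 -> miss, evict 8, frames {4,7,0}
pos 5: 7 -> hit
pos 6: 3 -> miss, evict 4, frames {0,7,3}
At position 6, page 4 is evicted.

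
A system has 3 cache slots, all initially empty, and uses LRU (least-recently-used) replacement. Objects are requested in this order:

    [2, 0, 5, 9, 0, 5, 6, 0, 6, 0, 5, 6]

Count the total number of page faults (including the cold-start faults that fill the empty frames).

5

2 → fault, frames [2]
0 → fault, frames [2, 0]
5 → fault, frames [2, 0, 5]
9 → fault, evict 2, frames [0, 5, 9]
0 → hit
5 → hit
6 → fault, evict 9, frames [0, 5, 6]
0 → hit
6 → hit
0 → hit
5 → hit
6 → hit
Page faults: 5.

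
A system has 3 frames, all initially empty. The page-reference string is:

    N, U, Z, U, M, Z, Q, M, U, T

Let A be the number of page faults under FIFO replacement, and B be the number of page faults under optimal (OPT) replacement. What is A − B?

Under FIFO: F F F . F . F . F F → 7 faults.
Under OPT: F F F . F . F . . F → 6 faults.
A − B = 7 − 6 = 1.

1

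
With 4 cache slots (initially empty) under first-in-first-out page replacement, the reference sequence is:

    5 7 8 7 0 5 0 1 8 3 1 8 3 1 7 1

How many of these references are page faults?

5: miss, frames {5}
7: miss, frames {5,7}
8: miss, frames {5,7,8}
7: hit
0: miss, frames {5,7,8,0}
5: hit
0: hit
1: miss, evict 5, frames {7,8,0,1}
8: hit
3: miss, evict 7, frames {8,0,1,3}
1: hit
8: hit
3: hit
1: hit
7: miss, evict 8, frames {0,1,3,7}
1: hit
Page faults: 7.

7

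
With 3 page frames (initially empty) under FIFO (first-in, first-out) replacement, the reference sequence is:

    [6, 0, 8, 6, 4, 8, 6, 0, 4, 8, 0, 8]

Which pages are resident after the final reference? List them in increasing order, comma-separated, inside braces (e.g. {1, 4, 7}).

6: miss, frames (6)
0: miss, frames (6 0)
8: miss, frames (6 0 8)
6: hit
4: miss, evict 6, frames (0 8 4)
8: hit
6: miss, evict 0, frames (8 4 6)
0: miss, evict 8, frames (4 6 0)
4: hit
8: miss, evict 4, frames (6 0 8)
0: hit
8: hit

{0, 6, 8}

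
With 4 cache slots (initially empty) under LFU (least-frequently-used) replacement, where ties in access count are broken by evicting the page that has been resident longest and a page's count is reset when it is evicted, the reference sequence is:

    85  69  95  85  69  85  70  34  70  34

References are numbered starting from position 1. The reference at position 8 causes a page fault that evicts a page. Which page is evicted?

95

pos 1: 85 → miss, frames (85)
pos 2: 69 → miss, frames (85 69)
pos 3: 95 → miss, frames (85 69 95)
pos 4: 85 → hit
pos 5: 69 → hit
pos 6: 85 → hit
pos 7: 70 → miss, frames (85 69 95 70)
pos 8: 34 → miss, evict 95, frames (85 69 70 34)
At position 8, page 95 is evicted.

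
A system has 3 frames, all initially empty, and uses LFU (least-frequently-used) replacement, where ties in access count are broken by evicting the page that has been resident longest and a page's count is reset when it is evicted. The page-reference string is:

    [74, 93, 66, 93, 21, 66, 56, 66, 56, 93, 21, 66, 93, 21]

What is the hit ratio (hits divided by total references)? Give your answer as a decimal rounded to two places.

0.57

74 → miss, frames (74)
93 → miss, frames (74 93)
66 → miss, frames (74 93 66)
93 → hit
21 → miss, evict 74, frames (93 66 21)
66 → hit
56 → miss, evict 21, frames (93 66 56)
66 → hit
56 → hit
93 → hit
21 → miss, evict 56, frames (93 66 21)
66 → hit
93 → hit
21 → hit
Hits: 8 of 14 references → 8/14 = 0.5714.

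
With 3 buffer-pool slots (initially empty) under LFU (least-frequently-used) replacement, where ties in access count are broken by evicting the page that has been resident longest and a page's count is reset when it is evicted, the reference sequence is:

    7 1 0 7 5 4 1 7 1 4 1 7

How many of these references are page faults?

7 -> miss, frames [7]
1 -> miss, frames [7, 1]
0 -> miss, frames [7, 1, 0]
7 -> hit
5 -> miss, evict 1, frames [7, 0, 5]
4 -> miss, evict 0, frames [7, 5, 4]
1 -> miss, evict 5, frames [7, 4, 1]
7 -> hit
1 -> hit
4 -> hit
1 -> hit
7 -> hit
Page faults: 6.

6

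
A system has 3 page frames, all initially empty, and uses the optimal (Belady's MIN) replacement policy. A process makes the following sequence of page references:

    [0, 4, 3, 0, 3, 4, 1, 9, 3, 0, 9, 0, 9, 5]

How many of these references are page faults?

6

0: fault, frames (0)
4: fault, frames (0 4)
3: fault, frames (0 4 3)
0: hit
3: hit
4: hit
1: fault, evict 4, frames (0 3 1)
9: fault, evict 1, frames (0 3 9)
3: hit
0: hit
9: hit
0: hit
9: hit
5: fault, evict 9, frames (0 3 5)
Page faults: 6.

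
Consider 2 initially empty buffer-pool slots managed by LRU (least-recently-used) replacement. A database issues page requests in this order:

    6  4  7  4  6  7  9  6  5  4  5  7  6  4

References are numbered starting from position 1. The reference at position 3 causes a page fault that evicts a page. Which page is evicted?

pos 1: 6 -> fault, frames (6)
pos 2: 4 -> fault, frames (6 4)
pos 3: 7 -> fault, evict 6, frames (4 7)
At position 3, page 6 is evicted.

6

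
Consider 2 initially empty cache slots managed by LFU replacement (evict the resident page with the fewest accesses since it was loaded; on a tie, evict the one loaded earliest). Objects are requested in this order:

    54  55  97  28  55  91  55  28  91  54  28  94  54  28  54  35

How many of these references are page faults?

15

54 → fault, frames [54]
55 → fault, frames [54, 55]
97 → fault, evict 54, frames [55, 97]
28 → fault, evict 55, frames [97, 28]
55 → fault, evict 97, frames [28, 55]
91 → fault, evict 28, frames [55, 91]
55 → hit
28 → fault, evict 91, frames [55, 28]
91 → fault, evict 28, frames [55, 91]
54 → fault, evict 91, frames [55, 54]
28 → fault, evict 54, frames [55, 28]
94 → fault, evict 28, frames [55, 94]
54 → fault, evict 94, frames [55, 54]
28 → fault, evict 54, frames [55, 28]
54 → fault, evict 28, frames [55, 54]
35 → fault, evict 54, frames [55, 35]
Page faults: 15.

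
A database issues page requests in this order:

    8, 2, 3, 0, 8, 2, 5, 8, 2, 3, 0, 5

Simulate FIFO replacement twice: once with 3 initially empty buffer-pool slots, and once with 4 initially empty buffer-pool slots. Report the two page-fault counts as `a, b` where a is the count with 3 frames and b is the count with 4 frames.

3 frames: F F F F F F F . . F F . → 9 faults.
4 frames: F F F F . . F F F F F F → 10 faults.
10 > 9: adding a frame increased faults — Belady's anomaly.

9, 10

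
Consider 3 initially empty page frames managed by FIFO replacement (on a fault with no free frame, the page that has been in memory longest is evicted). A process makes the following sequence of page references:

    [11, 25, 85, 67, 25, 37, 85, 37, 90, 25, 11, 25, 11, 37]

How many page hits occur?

11 → fault, frames {11}
25 → fault, frames {11,25}
85 → fault, frames {11,25,85}
67 → fault, evict 11, frames {25,85,67}
25 → hit
37 → fault, evict 25, frames {85,67,37}
85 → hit
37 → hit
90 → fault, evict 85, frames {67,37,90}
25 → fault, evict 67, frames {37,90,25}
11 → fault, evict 37, frames {90,25,11}
25 → hit
11 → hit
37 → fault, evict 90, frames {25,11,37}
Hits: 5.

5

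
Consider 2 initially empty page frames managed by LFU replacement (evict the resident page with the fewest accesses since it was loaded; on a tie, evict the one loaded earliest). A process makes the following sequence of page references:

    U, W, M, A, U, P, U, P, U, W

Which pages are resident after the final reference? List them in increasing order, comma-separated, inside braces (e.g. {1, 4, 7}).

{U, W}

U → miss, frames [U]
W → miss, frames [U, W]
M → miss, evict U, frames [W, M]
A → miss, evict W, frames [M, A]
U → miss, evict M, frames [A, U]
P → miss, evict A, frames [U, P]
U → hit
P → hit
U → hit
W → miss, evict P, frames [U, W]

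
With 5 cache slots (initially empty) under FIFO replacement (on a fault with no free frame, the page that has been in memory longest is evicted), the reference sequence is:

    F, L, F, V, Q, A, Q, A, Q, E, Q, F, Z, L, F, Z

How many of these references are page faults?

9

F -> miss, frames [F]
L -> miss, frames [F, L]
F -> hit
V -> miss, frames [F, L, V]
Q -> miss, frames [F, L, V, Q]
A -> miss, frames [F, L, V, Q, A]
Q -> hit
A -> hit
Q -> hit
E -> miss, evict F, frames [L, V, Q, A, E]
Q -> hit
F -> miss, evict L, frames [V, Q, A, E, F]
Z -> miss, evict V, frames [Q, A, E, F, Z]
L -> miss, evict Q, frames [A, E, F, Z, L]
F -> hit
Z -> hit
Page faults: 9.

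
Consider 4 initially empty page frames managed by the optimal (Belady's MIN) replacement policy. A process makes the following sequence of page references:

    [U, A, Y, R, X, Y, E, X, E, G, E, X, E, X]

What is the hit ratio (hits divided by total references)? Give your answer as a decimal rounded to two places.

0.50

U -> fault, frames [U]
A -> fault, frames [U, A]
Y -> fault, frames [U, A, Y]
R -> fault, frames [U, A, Y, R]
X -> fault, evict R, frames [U, A, Y, X]
Y -> hit
E -> fault, evict Y, frames [U, A, X, E]
X -> hit
E -> hit
G -> fault, evict A, frames [U, X, E, G]
E -> hit
X -> hit
E -> hit
X -> hit
Hits: 7 of 14 references → 7/14 = 0.5000.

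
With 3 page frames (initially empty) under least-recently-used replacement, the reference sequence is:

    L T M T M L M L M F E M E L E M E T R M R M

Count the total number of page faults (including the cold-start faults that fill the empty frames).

L -> fault, frames (L)
T -> fault, frames (L T)
M -> fault, frames (L T M)
T -> hit
M -> hit
L -> hit
M -> hit
L -> hit
M -> hit
F -> fault, evict T, frames (L M F)
E -> fault, evict L, frames (M F E)
M -> hit
E -> hit
L -> fault, evict F, frames (M E L)
E -> hit
M -> hit
E -> hit
T -> fault, evict L, frames (M E T)
R -> fault, evict M, frames (E T R)
M -> fault, evict E, frames (T R M)
R -> hit
M -> hit
Page faults: 9.

9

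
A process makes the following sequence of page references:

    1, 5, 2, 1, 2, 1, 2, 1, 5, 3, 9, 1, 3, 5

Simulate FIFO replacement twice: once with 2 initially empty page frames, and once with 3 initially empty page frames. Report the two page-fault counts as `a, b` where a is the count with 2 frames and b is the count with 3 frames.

2 frames: F F F F . . . . F F F F F F → 10 faults.
3 frames: F F F . . . . . . F F F . F → 7 faults.
7 < 10: adding a frame reduced faults, as is typical.

10, 7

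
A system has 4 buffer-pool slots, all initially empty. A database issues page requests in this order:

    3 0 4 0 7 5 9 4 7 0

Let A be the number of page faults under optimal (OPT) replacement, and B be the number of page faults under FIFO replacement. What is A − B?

Under OPT: F F F . F F F . . . → 6 faults.
Under FIFO: F F F . F F F . . F → 7 faults.
A − B = 6 − 7 = -1.

-1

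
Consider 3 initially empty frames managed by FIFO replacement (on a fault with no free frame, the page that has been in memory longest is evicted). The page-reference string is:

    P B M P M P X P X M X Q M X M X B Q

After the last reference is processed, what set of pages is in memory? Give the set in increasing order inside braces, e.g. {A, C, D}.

P: miss, frames [P]
B: miss, frames [P, B]
M: miss, frames [P, B, M]
P: hit
M: hit
P: hit
X: miss, evict P, frames [B, M, X]
P: miss, evict B, frames [M, X, P]
X: hit
M: hit
X: hit
Q: miss, evict M, frames [X, P, Q]
M: miss, evict X, frames [P, Q, M]
X: miss, evict P, frames [Q, M, X]
M: hit
X: hit
B: miss, evict Q, frames [M, X, B]
Q: miss, evict M, frames [X, B, Q]

{B, Q, X}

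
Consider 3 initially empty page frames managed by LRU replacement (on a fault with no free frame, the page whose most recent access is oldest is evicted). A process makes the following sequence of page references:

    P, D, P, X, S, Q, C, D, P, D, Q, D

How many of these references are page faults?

P -> fault, frames (P)
D -> fault, frames (P D)
P -> hit
X -> fault, frames (D P X)
S -> fault, evict D, frames (P X S)
Q -> fault, evict P, frames (X S Q)
C -> fault, evict X, frames (S Q C)
D -> fault, evict S, frames (Q C D)
P -> fault, evict Q, frames (C D P)
D -> hit
Q -> fault, evict C, frames (P D Q)
D -> hit
Page faults: 9.

9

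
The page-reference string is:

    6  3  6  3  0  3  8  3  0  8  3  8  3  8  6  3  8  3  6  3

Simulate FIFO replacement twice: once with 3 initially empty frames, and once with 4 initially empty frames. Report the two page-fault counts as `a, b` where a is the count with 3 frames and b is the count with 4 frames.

3 frames: F F . . F . F . . . . . . . F F . . . . → 6 faults.
4 frames: F F . . F . F . . . . . . . . . . . . . → 4 faults.
4 < 6: adding a frame reduced faults, as is typical.

6, 4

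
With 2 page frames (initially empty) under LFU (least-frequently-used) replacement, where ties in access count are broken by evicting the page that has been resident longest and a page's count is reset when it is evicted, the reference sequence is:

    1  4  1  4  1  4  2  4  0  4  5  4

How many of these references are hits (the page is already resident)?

7

1: miss, frames {1}
4: miss, frames {1,4}
1: hit
4: hit
1: hit
4: hit
2: miss, evict 1, frames {4,2}
4: hit
0: miss, evict 2, frames {4,0}
4: hit
5: miss, evict 0, frames {4,5}
4: hit
Hits: 7.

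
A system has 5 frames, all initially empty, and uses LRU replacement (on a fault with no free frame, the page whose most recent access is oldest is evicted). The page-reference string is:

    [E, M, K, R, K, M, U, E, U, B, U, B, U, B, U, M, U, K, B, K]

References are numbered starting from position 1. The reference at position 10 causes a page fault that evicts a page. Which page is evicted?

pos 1: E -> fault, frames (E)
pos 2: M -> fault, frames (E M)
pos 3: K -> fault, frames (E M K)
pos 4: R -> fault, frames (E M K R)
pos 5: K -> hit
pos 6: M -> hit
pos 7: U -> fault, frames (E R K M U)
pos 8: E -> hit
pos 9: U -> hit
pos 10: B -> fault, evict R, frames (K M E U B)
At position 10, page R is evicted.

R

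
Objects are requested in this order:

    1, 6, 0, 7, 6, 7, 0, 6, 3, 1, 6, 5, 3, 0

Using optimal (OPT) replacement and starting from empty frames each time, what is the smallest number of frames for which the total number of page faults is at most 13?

f=1: 14 faults
f=2: 10 faults
f=3: 8 faults
f=4: 6 faults
f=5: 6 faults
f=6: 6 faults
Smallest f with faults ≤ 13 is 2.

2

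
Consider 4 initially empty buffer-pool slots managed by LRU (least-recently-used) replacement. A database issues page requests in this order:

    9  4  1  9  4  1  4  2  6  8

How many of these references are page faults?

6

9: miss, frames [9]
4: miss, frames [9, 4]
1: miss, frames [9, 4, 1]
9: hit
4: hit
1: hit
4: hit
2: miss, frames [9, 1, 4, 2]
6: miss, evict 9, frames [1, 4, 2, 6]
8: miss, evict 1, frames [4, 2, 6, 8]
Page faults: 6.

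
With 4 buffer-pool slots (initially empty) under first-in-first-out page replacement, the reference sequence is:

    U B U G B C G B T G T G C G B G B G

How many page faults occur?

U -> fault, frames (U)
B -> fault, frames (U B)
U -> hit
G -> fault, frames (U B G)
B -> hit
C -> fault, frames (U B G C)
G -> hit
B -> hit
T -> fault, evict U, frames (B G C T)
G -> hit
T -> hit
G -> hit
C -> hit
G -> hit
B -> hit
G -> hit
B -> hit
G -> hit
Page faults: 5.

5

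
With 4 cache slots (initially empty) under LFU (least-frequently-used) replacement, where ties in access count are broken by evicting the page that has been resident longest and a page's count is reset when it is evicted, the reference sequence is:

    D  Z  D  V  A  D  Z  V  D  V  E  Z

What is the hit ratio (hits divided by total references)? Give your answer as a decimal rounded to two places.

0.58

D → miss, frames (D)
Z → miss, frames (D Z)
D → hit
V → miss, frames (D Z V)
A → miss, frames (D Z V A)
D → hit
Z → hit
V → hit
D → hit
V → hit
E → miss, evict A, frames (D Z V E)
Z → hit
Hits: 7 of 12 references → 7/12 = 0.5833.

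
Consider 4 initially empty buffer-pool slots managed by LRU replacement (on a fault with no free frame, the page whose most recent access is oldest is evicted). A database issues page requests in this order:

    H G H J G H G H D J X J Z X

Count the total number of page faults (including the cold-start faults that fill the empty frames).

6

H → miss, frames {H}
G → miss, frames {H,G}
H → hit
J → miss, frames {G,H,J}
G → hit
H → hit
G → hit
H → hit
D → miss, frames {J,G,H,D}
J → hit
X → miss, evict G, frames {H,D,J,X}
J → hit
Z → miss, evict H, frames {D,X,J,Z}
X → hit
Page faults: 6.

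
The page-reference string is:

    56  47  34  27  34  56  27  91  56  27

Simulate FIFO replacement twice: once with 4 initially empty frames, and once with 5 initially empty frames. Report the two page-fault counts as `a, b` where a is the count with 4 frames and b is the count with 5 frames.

4 frames: F F F F . . . F F . → 6 faults.
5 frames: F F F F . . . F . . → 5 faults.
5 < 6: adding a frame reduced faults, as is typical.

6, 5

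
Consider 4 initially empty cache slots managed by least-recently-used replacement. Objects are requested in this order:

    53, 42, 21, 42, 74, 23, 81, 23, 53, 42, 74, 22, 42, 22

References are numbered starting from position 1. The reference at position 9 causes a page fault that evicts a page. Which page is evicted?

pos 1: 53 → fault, frames (53)
pos 2: 42 → fault, frames (53 42)
pos 3: 21 → fault, frames (53 42 21)
pos 4: 42 → hit
pos 5: 74 → fault, frames (53 21 42 74)
pos 6: 23 → fault, evict 53, frames (21 42 74 23)
pos 7: 81 → fault, evict 21, frames (42 74 23 81)
pos 8: 23 → hit
pos 9: 53 → fault, evict 42, frames (74 81 23 53)
At position 9, page 42 is evicted.

42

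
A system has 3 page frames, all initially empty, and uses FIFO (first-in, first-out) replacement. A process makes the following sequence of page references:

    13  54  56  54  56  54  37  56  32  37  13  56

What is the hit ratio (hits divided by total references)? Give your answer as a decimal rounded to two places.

13 -> fault, frames {13}
54 -> fault, frames {13,54}
56 -> fault, frames {13,54,56}
54 -> hit
56 -> hit
54 -> hit
37 -> fault, evict 13, frames {54,56,37}
56 -> hit
32 -> fault, evict 54, frames {56,37,32}
37 -> hit
13 -> fault, evict 56, frames {37,32,13}
56 -> fault, evict 37, frames {32,13,56}
Hits: 5 of 12 references → 5/12 = 0.4167.

0.42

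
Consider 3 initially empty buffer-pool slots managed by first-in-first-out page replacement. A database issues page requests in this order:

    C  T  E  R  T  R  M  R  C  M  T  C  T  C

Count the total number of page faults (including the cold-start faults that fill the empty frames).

C → fault, frames {C}
T → fault, frames {C,T}
E → fault, frames {C,T,E}
R → fault, evict C, frames {T,E,R}
T → hit
R → hit
M → fault, evict T, frames {E,R,M}
R → hit
C → fault, evict E, frames {R,M,C}
M → hit
T → fault, evict R, frames {M,C,T}
C → hit
T → hit
C → hit
Page faults: 7.

7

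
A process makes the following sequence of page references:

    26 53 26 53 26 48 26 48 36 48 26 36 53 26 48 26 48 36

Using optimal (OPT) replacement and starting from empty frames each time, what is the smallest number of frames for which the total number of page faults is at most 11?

f=1: 18 faults
f=2: 8 faults
f=3: 6 faults
f=4: 4 faults
Smallest f with faults ≤ 11 is 2.

2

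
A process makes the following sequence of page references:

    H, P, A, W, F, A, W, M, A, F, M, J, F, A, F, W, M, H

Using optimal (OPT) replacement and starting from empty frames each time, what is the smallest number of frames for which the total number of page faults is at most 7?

f=1: 18 faults
f=2: 13 faults
f=3: 10 faults
f=4: 9 faults
f=5: 8 faults
f=6: 7 faults
f=7: 7 faults
Smallest f with faults ≤ 7 is 6.

6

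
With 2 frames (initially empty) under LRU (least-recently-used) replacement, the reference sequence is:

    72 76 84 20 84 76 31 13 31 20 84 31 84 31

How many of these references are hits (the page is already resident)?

4

72 -> fault, frames [72]
76 -> fault, frames [72, 76]
84 -> fault, evict 72, frames [76, 84]
20 -> fault, evict 76, frames [84, 20]
84 -> hit
76 -> fault, evict 20, frames [84, 76]
31 -> fault, evict 84, frames [76, 31]
13 -> fault, evict 76, frames [31, 13]
31 -> hit
20 -> fault, evict 13, frames [31, 20]
84 -> fault, evict 31, frames [20, 84]
31 -> fault, evict 20, frames [84, 31]
84 -> hit
31 -> hit
Hits: 4.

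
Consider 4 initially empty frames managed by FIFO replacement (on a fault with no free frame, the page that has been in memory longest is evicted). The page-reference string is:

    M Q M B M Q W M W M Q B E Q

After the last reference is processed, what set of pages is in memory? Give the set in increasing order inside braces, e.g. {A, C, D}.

{B, E, Q, W}

M -> fault, frames (M)
Q -> fault, frames (M Q)
M -> hit
B -> fault, frames (M Q B)
M -> hit
Q -> hit
W -> fault, frames (M Q B W)
M -> hit
W -> hit
M -> hit
Q -> hit
B -> hit
E -> fault, evict M, frames (Q B W E)
Q -> hit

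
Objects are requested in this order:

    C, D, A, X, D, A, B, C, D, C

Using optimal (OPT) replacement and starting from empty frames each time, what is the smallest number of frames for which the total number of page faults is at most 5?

f=1: 10 faults
f=2: 7 faults
f=3: 6 faults
f=4: 5 faults
f=5: 5 faults
Smallest f with faults ≤ 5 is 4.

4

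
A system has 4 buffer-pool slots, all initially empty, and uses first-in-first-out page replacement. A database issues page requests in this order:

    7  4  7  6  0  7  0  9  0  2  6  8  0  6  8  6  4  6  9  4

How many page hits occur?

10

7 → fault, frames {7}
4 → fault, frames {7,4}
7 → hit
6 → fault, frames {7,4,6}
0 → fault, frames {7,4,6,0}
7 → hit
0 → hit
9 → fault, evict 7, frames {4,6,0,9}
0 → hit
2 → fault, evict 4, frames {6,0,9,2}
6 → hit
8 → fault, evict 6, frames {0,9,2,8}
0 → hit
6 → fault, evict 0, frames {9,2,8,6}
8 → hit
6 → hit
4 → fault, evict 9, frames {2,8,6,4}
6 → hit
9 → fault, evict 2, frames {8,6,4,9}
4 → hit
Hits: 10.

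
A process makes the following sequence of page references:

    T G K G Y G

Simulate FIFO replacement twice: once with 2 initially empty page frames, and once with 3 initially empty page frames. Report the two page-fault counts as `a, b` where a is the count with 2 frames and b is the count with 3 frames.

5, 4

2 frames: F F F . F F → 5 faults.
3 frames: F F F . F . → 4 faults.
4 < 5: adding a frame reduced faults, as is typical.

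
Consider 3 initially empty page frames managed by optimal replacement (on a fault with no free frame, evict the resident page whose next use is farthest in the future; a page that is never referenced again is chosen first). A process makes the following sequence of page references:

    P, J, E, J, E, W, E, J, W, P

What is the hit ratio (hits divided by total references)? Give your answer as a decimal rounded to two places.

0.50

P → miss, frames {P}
J → miss, frames {P,J}
E → miss, frames {P,J,E}
J → hit
E → hit
W → miss, evict P, frames {J,E,W}
E → hit
J → hit
W → hit
P → miss, evict W, frames {J,E,P}
Hits: 5 of 10 references → 5/10 = 0.5000.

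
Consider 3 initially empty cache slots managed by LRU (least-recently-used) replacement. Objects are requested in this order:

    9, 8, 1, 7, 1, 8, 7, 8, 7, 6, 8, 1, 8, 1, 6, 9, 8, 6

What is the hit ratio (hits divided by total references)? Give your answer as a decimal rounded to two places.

0.56

9: miss, frames (9)
8: miss, frames (9 8)
1: miss, frames (9 8 1)
7: miss, evict 9, frames (8 1 7)
1: hit
8: hit
7: hit
8: hit
7: hit
6: miss, evict 1, frames (8 7 6)
8: hit
1: miss, evict 7, frames (6 8 1)
8: hit
1: hit
6: hit
9: miss, evict 8, frames (1 6 9)
8: miss, evict 1, frames (6 9 8)
6: hit
Hits: 10 of 18 references → 10/18 = 0.5556.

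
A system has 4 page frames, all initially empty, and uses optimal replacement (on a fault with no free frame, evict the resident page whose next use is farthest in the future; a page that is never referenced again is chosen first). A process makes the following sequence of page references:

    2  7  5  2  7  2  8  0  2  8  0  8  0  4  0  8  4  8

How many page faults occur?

6

2: fault, frames {2}
7: fault, frames {2,7}
5: fault, frames {2,7,5}
2: hit
7: hit
2: hit
8: fault, frames {2,7,5,8}
0: fault, evict 5, frames {2,7,8,0}
2: hit
8: hit
0: hit
8: hit
0: hit
4: fault, evict 7, frames {2,8,0,4}
0: hit
8: hit
4: hit
8: hit
Page faults: 6.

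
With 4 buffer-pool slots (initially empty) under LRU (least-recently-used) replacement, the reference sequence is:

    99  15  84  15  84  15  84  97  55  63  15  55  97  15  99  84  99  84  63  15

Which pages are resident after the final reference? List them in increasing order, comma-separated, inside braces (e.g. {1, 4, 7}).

99 → miss, frames {99}
15 → miss, frames {99,15}
84 → miss, frames {99,15,84}
15 → hit
84 → hit
15 → hit
84 → hit
97 → miss, frames {99,15,84,97}
55 → miss, evict 99, frames {15,84,97,55}
63 → miss, evict 15, frames {84,97,55,63}
15 → miss, evict 84, frames {97,55,63,15}
55 → hit
97 → hit
15 → hit
99 → miss, evict 63, frames {55,97,15,99}
84 → miss, evict 55, frames {97,15,99,84}
99 → hit
84 → hit
63 → miss, evict 97, frames {15,99,84,63}
15 → hit

{15, 63, 84, 99}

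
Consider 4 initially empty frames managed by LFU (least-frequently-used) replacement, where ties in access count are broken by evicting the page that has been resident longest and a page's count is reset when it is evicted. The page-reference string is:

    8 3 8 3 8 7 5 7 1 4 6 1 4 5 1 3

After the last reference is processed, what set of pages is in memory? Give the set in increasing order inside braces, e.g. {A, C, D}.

{1, 3, 7, 8}

8 -> fault, frames (8)
3 -> fault, frames (8 3)
8 -> hit
3 -> hit
8 -> hit
7 -> fault, frames (8 3 7)
5 -> fault, frames (8 3 7 5)
7 -> hit
1 -> fault, evict 5, frames (8 3 7 1)
4 -> fault, evict 1, frames (8 3 7 4)
6 -> fault, evict 4, frames (8 3 7 6)
1 -> fault, evict 6, frames (8 3 7 1)
4 -> fault, evict 1, frames (8 3 7 4)
5 -> fault, evict 4, frames (8 3 7 5)
1 -> fault, evict 5, frames (8 3 7 1)
3 -> hit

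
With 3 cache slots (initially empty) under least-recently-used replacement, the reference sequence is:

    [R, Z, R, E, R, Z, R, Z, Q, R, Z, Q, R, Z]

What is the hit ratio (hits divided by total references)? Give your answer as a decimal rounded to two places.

0.71

R -> miss, frames [R]
Z -> miss, frames [R, Z]
R -> hit
E -> miss, frames [Z, R, E]
R -> hit
Z -> hit
R -> hit
Z -> hit
Q -> miss, evict E, frames [R, Z, Q]
R -> hit
Z -> hit
Q -> hit
R -> hit
Z -> hit
Hits: 10 of 14 references → 10/14 = 0.7143.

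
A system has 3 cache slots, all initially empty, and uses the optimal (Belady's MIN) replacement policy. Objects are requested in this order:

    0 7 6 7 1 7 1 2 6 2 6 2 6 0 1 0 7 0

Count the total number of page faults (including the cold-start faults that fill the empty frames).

7

0 → fault, frames {0}
7 → fault, frames {0,7}
6 → fault, frames {0,7,6}
7 → hit
1 → fault, evict 0, frames {7,6,1}
7 → hit
1 → hit
2 → fault, evict 7, frames {6,1,2}
6 → hit
2 → hit
6 → hit
2 → hit
6 → hit
0 → fault, evict 2, frames {6,1,0}
1 → hit
0 → hit
7 → fault, evict 1, frames {6,0,7}
0 → hit
Page faults: 7.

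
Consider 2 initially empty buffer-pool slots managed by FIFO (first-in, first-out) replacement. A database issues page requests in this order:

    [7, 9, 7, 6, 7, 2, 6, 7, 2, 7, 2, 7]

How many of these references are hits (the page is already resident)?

7 -> fault, frames {7}
9 -> fault, frames {7,9}
7 -> hit
6 -> fault, evict 7, frames {9,6}
7 -> fault, evict 9, frames {6,7}
2 -> fault, evict 6, frames {7,2}
6 -> fault, evict 7, frames {2,6}
7 -> fault, evict 2, frames {6,7}
2 -> fault, evict 6, frames {7,2}
7 -> hit
2 -> hit
7 -> hit
Hits: 4.

4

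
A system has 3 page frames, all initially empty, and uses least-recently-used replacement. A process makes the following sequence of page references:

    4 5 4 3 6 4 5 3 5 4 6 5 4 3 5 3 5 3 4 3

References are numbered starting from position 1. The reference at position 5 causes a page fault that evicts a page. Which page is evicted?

5

pos 1: 4: miss, frames {4}
pos 2: 5: miss, frames {4,5}
pos 3: 4: hit
pos 4: 3: miss, frames {5,4,3}
pos 5: 6: miss, evict 5, frames {4,3,6}
At position 5, page 5 is evicted.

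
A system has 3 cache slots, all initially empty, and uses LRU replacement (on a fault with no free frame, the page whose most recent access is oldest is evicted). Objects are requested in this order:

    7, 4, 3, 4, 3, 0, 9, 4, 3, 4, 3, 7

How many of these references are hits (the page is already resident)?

4

7: fault, frames (7)
4: fault, frames (7 4)
3: fault, frames (7 4 3)
4: hit
3: hit
0: fault, evict 7, frames (4 3 0)
9: fault, evict 4, frames (3 0 9)
4: fault, evict 3, frames (0 9 4)
3: fault, evict 0, frames (9 4 3)
4: hit
3: hit
7: fault, evict 9, frames (4 3 7)
Hits: 4.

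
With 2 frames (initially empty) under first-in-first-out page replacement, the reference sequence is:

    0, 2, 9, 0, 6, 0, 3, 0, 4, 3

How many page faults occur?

9

0: miss, frames {0}
2: miss, frames {0,2}
9: miss, evict 0, frames {2,9}
0: miss, evict 2, frames {9,0}
6: miss, evict 9, frames {0,6}
0: hit
3: miss, evict 0, frames {6,3}
0: miss, evict 6, frames {3,0}
4: miss, evict 3, frames {0,4}
3: miss, evict 0, frames {4,3}
Page faults: 9.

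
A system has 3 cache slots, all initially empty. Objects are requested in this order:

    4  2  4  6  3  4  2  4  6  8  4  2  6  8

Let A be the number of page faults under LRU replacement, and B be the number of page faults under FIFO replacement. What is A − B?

Under LRU: F F . F F . F . F F . F F F → 10 faults.
Under FIFO: F F . F F F F . F F F F F F → 12 faults.
A − B = 10 − 12 = -2.

-2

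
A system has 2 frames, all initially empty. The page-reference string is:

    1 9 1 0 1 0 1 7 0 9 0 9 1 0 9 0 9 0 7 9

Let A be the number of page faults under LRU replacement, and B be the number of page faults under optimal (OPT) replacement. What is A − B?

Under LRU: F F . F . . . F F F . . F F F . . . F F → 11 faults.
Under OPT: F F . F . . . F . F . . F . F . . . F . → 8 faults.
A − B = 11 − 8 = 3.

3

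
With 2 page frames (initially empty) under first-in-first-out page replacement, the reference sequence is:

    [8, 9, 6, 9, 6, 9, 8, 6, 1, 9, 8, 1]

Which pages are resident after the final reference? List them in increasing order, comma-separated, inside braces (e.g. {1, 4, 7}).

8 -> fault, frames {8}
9 -> fault, frames {8,9}
6 -> fault, evict 8, frames {9,6}
9 -> hit
6 -> hit
9 -> hit
8 -> fault, evict 9, frames {6,8}
6 -> hit
1 -> fault, evict 6, frames {8,1}
9 -> fault, evict 8, frames {1,9}
8 -> fault, evict 1, frames {9,8}
1 -> fault, evict 9, frames {8,1}

{1, 8}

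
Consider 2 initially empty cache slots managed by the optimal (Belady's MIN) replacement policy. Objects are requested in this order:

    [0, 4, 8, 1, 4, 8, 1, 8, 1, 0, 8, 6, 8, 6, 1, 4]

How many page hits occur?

7

0: fault, frames (0)
4: fault, frames (0 4)
8: fault, evict 0, frames (4 8)
1: fault, evict 8, frames (4 1)
4: hit
8: fault, evict 4, frames (1 8)
1: hit
8: hit
1: hit
0: fault, evict 1, frames (8 0)
8: hit
6: fault, evict 0, frames (8 6)
8: hit
6: hit
1: fault, evict 6, frames (8 1)
4: fault, evict 1, frames (8 4)
Hits: 7.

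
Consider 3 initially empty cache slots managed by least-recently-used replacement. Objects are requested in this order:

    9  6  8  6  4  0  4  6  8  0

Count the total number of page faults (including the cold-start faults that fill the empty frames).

7

9: miss, frames (9)
6: miss, frames (9 6)
8: miss, frames (9 6 8)
6: hit
4: miss, evict 9, frames (8 6 4)
0: miss, evict 8, frames (6 4 0)
4: hit
6: hit
8: miss, evict 0, frames (4 6 8)
0: miss, evict 4, frames (6 8 0)
Page faults: 7.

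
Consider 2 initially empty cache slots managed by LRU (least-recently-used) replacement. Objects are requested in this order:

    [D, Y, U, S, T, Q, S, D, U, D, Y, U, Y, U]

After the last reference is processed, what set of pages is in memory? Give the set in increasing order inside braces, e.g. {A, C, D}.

D → fault, frames [D]
Y → fault, frames [D, Y]
U → fault, evict D, frames [Y, U]
S → fault, evict Y, frames [U, S]
T → fault, evict U, frames [S, T]
Q → fault, evict S, frames [T, Q]
S → fault, evict T, frames [Q, S]
D → fault, evict Q, frames [S, D]
U → fault, evict S, frames [D, U]
D → hit
Y → fault, evict U, frames [D, Y]
U → fault, evict D, frames [Y, U]
Y → hit
U → hit

{U, Y}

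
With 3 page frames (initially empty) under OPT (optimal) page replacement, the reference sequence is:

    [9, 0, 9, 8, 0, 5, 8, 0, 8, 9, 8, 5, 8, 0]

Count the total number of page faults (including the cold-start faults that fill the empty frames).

6

9 → fault, frames [9]
0 → fault, frames [9, 0]
9 → hit
8 → fault, frames [9, 0, 8]
0 → hit
5 → fault, evict 9, frames [0, 8, 5]
8 → hit
0 → hit
8 → hit
9 → fault, evict 0, frames [8, 5, 9]
8 → hit
5 → hit
8 → hit
0 → fault, evict 9, frames [8, 5, 0]
Page faults: 6.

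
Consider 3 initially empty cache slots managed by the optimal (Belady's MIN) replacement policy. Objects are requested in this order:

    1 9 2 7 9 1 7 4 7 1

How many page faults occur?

1: miss, frames {1}
9: miss, frames {1,9}
2: miss, frames {1,9,2}
7: miss, evict 2, frames {1,9,7}
9: hit
1: hit
7: hit
4: miss, evict 9, frames {1,7,4}
7: hit
1: hit
Page faults: 5.

5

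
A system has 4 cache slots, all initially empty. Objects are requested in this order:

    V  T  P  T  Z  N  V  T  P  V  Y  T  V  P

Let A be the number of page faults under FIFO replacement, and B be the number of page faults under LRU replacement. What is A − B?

Under FIFO: F F F . F F F F F . F . . . → 9 faults.
Under LRU: F F F . F F F . F . F . . . → 8 faults.
A − B = 9 − 8 = 1.

1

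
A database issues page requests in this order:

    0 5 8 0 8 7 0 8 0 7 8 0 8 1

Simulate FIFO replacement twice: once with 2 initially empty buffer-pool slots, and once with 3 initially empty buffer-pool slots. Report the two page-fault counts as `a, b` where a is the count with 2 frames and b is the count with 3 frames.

2 frames: F F F F . F . F F F F F . F → 11 faults.
3 frames: F F F . . F F . . . . . . F → 6 faults.
6 < 11: adding a frame reduced faults, as is typical.

11, 6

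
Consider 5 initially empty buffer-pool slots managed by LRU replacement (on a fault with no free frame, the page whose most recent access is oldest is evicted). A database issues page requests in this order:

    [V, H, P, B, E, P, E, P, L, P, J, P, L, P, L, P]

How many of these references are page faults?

V: miss, frames [V]
H: miss, frames [V, H]
P: miss, frames [V, H, P]
B: miss, frames [V, H, P, B]
E: miss, frames [V, H, P, B, E]
P: hit
E: hit
P: hit
L: miss, evict V, frames [H, B, E, P, L]
P: hit
J: miss, evict H, frames [B, E, L, P, J]
P: hit
L: hit
P: hit
L: hit
P: hit
Page faults: 7.

7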